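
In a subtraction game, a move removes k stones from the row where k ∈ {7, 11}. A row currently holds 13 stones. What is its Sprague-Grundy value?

1

Grundy values for subtraction set {7, 11}:
k:     0  1  2  3  4  5  6  7  8  9 10 11 12 13
g(k):  0  0  0  0  0  0  0  1  1  1  1  1  1  1
So g(13) = 1.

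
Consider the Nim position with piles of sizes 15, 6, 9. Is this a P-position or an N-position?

Bitwise XOR of the heap sizes:
  1111  (15)
  0110  (6)
  1001  (9)
  ----
  0000  (0)
The nim-sum is 0, so this is a P-position: the player to move is in a losing position under optimal play.

P-position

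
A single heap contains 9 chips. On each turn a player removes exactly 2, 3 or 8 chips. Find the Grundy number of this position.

Compute g(0), g(1), … for moves {2, 3, 8}:
k:     0  1  2  3  4  5  6  7  8  9
g(k):  0  0  1  1  2  0  0  1  1  2
So g(9) = 2.

2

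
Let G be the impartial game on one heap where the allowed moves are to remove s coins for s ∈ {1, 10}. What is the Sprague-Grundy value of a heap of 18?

Compute g(0), g(1), … for moves {1, 10}:
k:     0  1  2  3  4  5  6  7  8  9 10 11 12 13 14 15 16 17 18
g(k):  0  1  0  1  0  1  0  1  0  1  2  0  1  0  1  0  1  0  1
So g(18) = 1.

1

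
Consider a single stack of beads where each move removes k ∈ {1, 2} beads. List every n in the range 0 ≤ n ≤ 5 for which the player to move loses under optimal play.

0, 3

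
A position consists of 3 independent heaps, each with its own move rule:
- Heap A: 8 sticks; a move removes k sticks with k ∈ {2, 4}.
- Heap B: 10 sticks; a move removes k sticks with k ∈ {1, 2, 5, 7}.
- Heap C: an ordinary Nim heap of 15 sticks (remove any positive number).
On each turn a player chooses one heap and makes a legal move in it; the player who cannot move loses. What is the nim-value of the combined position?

For heap A, compute g(0), g(1), … with moves {2, 4}:
g(0) = mex{} = 0
g(1) = mex{} = 0
g(2) = mex{0} = 1
g(3) = mex{0} = 1
g(4) = mex{0,1} = 2
g(5) = mex{0,1} = 2
g(6) = mex{1,2} = 0
g(7) = mex{1,2} = 0
g(8) = mex{0,2} = 1
So g(8) = 1.
Build the Grundy sequence for heap B with g(k) = mex{g(k−s) : s ∈ {1, 2, 5, 7}, s ≤ k}:
g(0) = mex{} = 0
g(1) = mex{0} = 1
g(2) = mex{0,1} = 2
g(3) = mex{1,2} = 0
g(4) = mex{0,2} = 1
g(5) = mex{0,1} = 2
g(6) = mex{1,2} = 0
g(7) = mex{0,2} = 1
g(8) = mex{0,1} = 2
g(9) = mex{1,2} = 0
g(10) = mex{0,2} = 1
So g(10) = 1.
Heap C is a plain Nim heap of size 15, so its Grundy value is 15.
The value of a disjunctive sum is the nim-sum of the parts.
Combined value = 1 ⊕ 1 ⊕ 15 = 15.

15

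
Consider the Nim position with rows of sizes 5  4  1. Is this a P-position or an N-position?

P-position

Nim-sum: 5 ⊕ 4 ⊕ 1 = 0.
The nim-sum is 0, so this is a P-position: the player to move is in a losing position under optimal play.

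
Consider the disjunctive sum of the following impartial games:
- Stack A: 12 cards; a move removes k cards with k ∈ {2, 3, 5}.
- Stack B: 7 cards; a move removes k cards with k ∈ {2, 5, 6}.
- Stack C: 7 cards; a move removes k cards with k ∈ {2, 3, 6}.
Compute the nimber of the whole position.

Grundy values for stack A (subtraction set {2, 3, 5}):
k:     0  1  2  3  4  5  6  7  8  9 10 11 12
g(k):  0  0  1  1  2  2  3  0  0  1  1  2  2
So g(12) = 2.
For stack B, compute g(0), g(1), … with moves {2, 5, 6}:
g(0) = mex{} = 0
g(1) = mex{} = 0
g(2) = mex{0} = 1
g(3) = mex{0} = 1
g(4) = mex{1} = 0
g(5) = mex{0,1} = 2
g(6) = mex{0} = 1
g(7) = mex{0,1,2} = 3
So g(7) = 3.
Grundy values for stack C (subtraction set {2, 3, 6}):
g(0) = mex{} = 0
g(1) = mex{} = 0
g(2) = mex{0} = 1
g(3) = mex{0} = 1
g(4) = mex{0,1} = 2
g(5) = mex{1} = 0
g(6) = mex{0,1,2} = 3
g(7) = mex{0,2} = 1
So g(7) = 1.
By the Sprague-Grundy theorem, the Grundy value of a sum of independent games is the XOR of the component values.
Combined value = 2 ⊕ 3 ⊕ 1 = 0.

0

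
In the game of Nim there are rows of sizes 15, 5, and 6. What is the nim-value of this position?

In binary:
  1111  (15)
  0101  (5)
  0110  (6)
  ----
  1100  (12)

12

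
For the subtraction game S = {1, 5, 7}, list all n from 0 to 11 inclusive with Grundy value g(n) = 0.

0, 2, 4, 6, 8, 10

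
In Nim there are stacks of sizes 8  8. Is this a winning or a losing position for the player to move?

Losing position

Nim-sum: 8 ⊕ 8 = 0.
The nim-sum is 0, so this is a P-position: the player to move is in a losing position under optimal play.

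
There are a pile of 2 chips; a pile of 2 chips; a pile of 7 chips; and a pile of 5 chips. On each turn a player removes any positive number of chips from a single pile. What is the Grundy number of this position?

2

Nim-sum: 2 ^ 2 ^ 7 ^ 5 = 2.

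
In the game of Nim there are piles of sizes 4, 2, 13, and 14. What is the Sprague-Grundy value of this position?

Nim-sum: 4 ^ 2 ^ 13 ^ 14 = 5.

5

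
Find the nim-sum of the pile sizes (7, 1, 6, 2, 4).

Compute the nim-sum pairwise:
7 ^ 1 = 6
6 ^ 6 = 0
0 ^ 2 = 2
2 ^ 4 = 6

6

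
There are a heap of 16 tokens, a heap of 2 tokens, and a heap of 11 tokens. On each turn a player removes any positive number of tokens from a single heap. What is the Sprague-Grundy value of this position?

Nim-sum: 16 ^ 2 ^ 11 = 25.

25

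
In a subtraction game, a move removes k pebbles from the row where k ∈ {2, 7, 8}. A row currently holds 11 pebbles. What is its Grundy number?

3

Compute g(0), g(1), … for moves {2, 7, 8}:
g(0) = mex{} = 0
g(1) = mex{} = 0
g(2) = mex{0} = 1
g(3) = mex{0} = 1
g(4) = mex{1} = 0
g(5) = mex{1} = 0
g(6) = mex{0} = 1
g(7) = mex{0} = 1
g(8) = mex{0,1} = 2
g(9) = mex{0,1} = 2
g(10) = mex{1,2} = 0
g(11) = mex{0,1,2} = 3
So g(11) = 3.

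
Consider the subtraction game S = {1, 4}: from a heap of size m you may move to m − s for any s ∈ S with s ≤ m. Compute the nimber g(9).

Compute g(0), g(1), … for moves {1, 4}:
g(0) = mex{} = 0
g(1) = mex{0} = 1
g(2) = mex{1} = 0
g(3) = mex{0} = 1
g(4) = mex{0,1} = 2
g(5) = mex{1,2} = 0
g(6) = mex{0} = 1
g(7) = mex{1} = 0
g(8) = mex{0,2} = 1
g(9) = mex{0,1} = 2
So g(9) = 2.

2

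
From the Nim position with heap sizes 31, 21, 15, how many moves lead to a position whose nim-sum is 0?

Compute the nim-sum pairwise:
31 ⊕ 21 = 10
10 ⊕ 15 = 5
The overall nim-sum is X = 5. A heap of size p has a winning move iff p XOR X < p (reduce it to p XOR X).
  31: 31 XOR 5 = 26 < 31 — winning move (to 26).
  21: 21 XOR 5 = 16 < 21 — winning move (to 16).
  15: 15 XOR 5 = 10 < 15 — winning move (to 10).
That gives 3 winning moves.

3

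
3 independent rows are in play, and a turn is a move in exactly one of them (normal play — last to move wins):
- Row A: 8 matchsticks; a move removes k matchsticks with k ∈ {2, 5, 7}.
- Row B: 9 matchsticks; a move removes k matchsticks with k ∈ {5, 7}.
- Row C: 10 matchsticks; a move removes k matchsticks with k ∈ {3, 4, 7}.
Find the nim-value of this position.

3

Grundy values for row A (subtraction set {2, 5, 7}):
k:     0  1  2  3  4  5  6  7  8
g(k):  0  0  1  1  0  2  1  3  2
So g(8) = 2.
Build the Grundy sequence for row B with g(k) = mex{g(k−s) : s ∈ {5, 7}, s ≤ k}:
k:     0  1  2  3  4  5  6  7  8  9
g(k):  0  0  0  0  0  1  1  1  1  1
So g(9) = 1.
Grundy values for row C (subtraction set {3, 4, 7}):
g(0) = mex{} = 0
g(1) = mex{} = 0
g(2) = mex{} = 0
g(3) = mex{0} = 1
g(4) = mex{0} = 1
g(5) = mex{0} = 1
g(6) = mex{0,1} = 2
g(7) = mex{0,1} = 2
g(8) = mex{0,1} = 2
g(9) = mex{0,1,2} = 3
g(10) = mex{1,2} = 0
So g(10) = 0.
By the Sprague-Grundy theorem, the Grundy value of a sum of independent games is the XOR of the component values.
Combined value = 2 XOR 1 XOR 0 = 3.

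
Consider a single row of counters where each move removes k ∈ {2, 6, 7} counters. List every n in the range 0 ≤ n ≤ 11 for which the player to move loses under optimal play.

0, 1, 4, 5, 9

Compute g(0), g(1), … for moves {2, 6, 7}:
g(0) = mex{} = 0
g(1) = mex{} = 0
g(2) = mex{0} = 1
g(3) = mex{0} = 1
g(4) = mex{1} = 0
g(5) = mex{1} = 0
g(6) = mex{0} = 1
g(7) = mex{0} = 1
g(8) = mex{0,1} = 2
g(9) = mex{1} = 0
g(10) = mex{0,1,2} = 3
g(11) = mex{0} = 1
The P-positions (g = 0) in 0..11 are 0, 1, 4, 5, 9.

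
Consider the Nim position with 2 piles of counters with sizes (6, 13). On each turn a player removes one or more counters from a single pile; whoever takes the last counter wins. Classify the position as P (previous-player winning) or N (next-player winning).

N-position

Nim-sum: 6 ⊕ 13 = 11.
The nim-sum is 11 ≠ 0, so this is an N-position: the player to move can win.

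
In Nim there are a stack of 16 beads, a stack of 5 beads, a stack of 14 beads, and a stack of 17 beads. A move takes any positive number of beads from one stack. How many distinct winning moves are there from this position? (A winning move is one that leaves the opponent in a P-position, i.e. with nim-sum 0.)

1

Nim-sum: 16 XOR 5 XOR 14 XOR 17 = 10.
The overall nim-sum is X = 10. A stack of size p has a winning move iff p XOR X < p (reduce it to p XOR X).
  16: 16 XOR 10 = 26 ≥ 16 — no move.
  5: 5 XOR 10 = 15 ≥ 5 — no move.
  14: 14 XOR 10 = 4 < 14 — winning move (to 4).
  17: 17 XOR 10 = 27 ≥ 17 — no move.
That gives 1 winning move.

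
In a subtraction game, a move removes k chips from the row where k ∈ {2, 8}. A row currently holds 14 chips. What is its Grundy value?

0

Grundy values for subtraction set {2, 8}:
g(0) = mex{} = 0
g(1) = mex{} = 0
g(2) = mex{0} = 1
g(3) = mex{0} = 1
g(4) = mex{1} = 0
g(5) = mex{1} = 0
g(6) = mex{0} = 1
g(7) = mex{0} = 1
g(8) = mex{0,1} = 2
g(9) = mex{0,1} = 2
g(10) = mex{1,2} = 0
g(11) = mex{1,2} = 0
g(12) = mex{0} = 1
g(13) = mex{0} = 1
g(14) = mex{1} = 0
So g(14) = 0.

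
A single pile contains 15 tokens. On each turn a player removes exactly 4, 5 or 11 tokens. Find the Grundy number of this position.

3

Build the Grundy sequence with g(k) = mex{g(k−s) : s ∈ {4, 5, 11}, s ≤ k}:
k:     0  1  2  3  4  5  6  7  8  9 10 11 12 13 14 15
g(k):  0  0  0  0  1  1  1  1  2  0  0  2  3  1  1  3
So g(15) = 3.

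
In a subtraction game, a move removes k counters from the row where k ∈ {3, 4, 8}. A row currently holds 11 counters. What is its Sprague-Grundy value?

3

Build the Grundy sequence with g(k) = mex{g(k−s) : s ∈ {3, 4, 8}, s ≤ k}:
g(0) = mex{} = 0
g(1) = mex{} = 0
g(2) = mex{} = 0
g(3) = mex{0} = 1
g(4) = mex{0} = 1
g(5) = mex{0} = 1
g(6) = mex{0,1} = 2
g(7) = mex{1} = 0
g(8) = mex{0,1} = 2
g(9) = mex{0,1,2} = 3
g(10) = mex{0,2} = 1
g(11) = mex{0,1,2} = 3
So g(11) = 3.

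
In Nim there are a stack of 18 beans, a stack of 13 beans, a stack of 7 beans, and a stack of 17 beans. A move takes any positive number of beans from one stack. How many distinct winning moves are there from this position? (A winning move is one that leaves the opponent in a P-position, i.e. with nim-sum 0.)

1

Nim-sum: 18 ⊕ 13 ⊕ 7 ⊕ 17 = 9.
The overall nim-sum is X = 9. A stack of size p has a winning move iff p XOR X < p (reduce it to p XOR X).
  18: 18 XOR 9 = 27 ≥ 18 — no move.
  13: 13 XOR 9 = 4 < 13 — winning move (to 4).
  7: 7 XOR 9 = 14 ≥ 7 — no move.
  17: 17 XOR 9 = 24 ≥ 17 — no move.
That gives 1 winning move.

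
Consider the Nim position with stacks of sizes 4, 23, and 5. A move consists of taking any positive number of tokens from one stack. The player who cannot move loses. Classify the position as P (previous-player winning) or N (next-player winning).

N-position

Nim-sum: 4 ^ 23 ^ 5 = 22.
The nim-sum is 22 ≠ 0, so this is an N-position: the player to move can win.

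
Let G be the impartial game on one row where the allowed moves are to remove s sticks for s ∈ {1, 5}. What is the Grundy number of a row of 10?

0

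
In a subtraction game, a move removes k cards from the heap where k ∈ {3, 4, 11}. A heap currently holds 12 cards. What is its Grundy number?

1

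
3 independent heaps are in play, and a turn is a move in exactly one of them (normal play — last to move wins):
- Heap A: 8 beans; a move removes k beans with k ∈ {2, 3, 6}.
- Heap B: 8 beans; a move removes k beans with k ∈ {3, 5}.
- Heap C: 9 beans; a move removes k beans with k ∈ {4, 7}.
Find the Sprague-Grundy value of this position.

Build the Grundy sequence for heap A with g(k) = mex{g(k−s) : s ∈ {2, 3, 6}, s ≤ k}:
k:     0  1  2  3  4  5  6  7  8
g(k):  0  0  1  1  2  0  3  1  2
So g(8) = 2.
Build the Grundy sequence for heap B with g(k) = mex{g(k−s) : s ∈ {3, 5}, s ≤ k}:
g(0) = mex{} = 0
g(1) = mex{} = 0
g(2) = mex{} = 0
g(3) = mex{0} = 1
g(4) = mex{0} = 1
g(5) = mex{0} = 1
g(6) = mex{0,1} = 2
g(7) = mex{0,1} = 2
g(8) = mex{1} = 0
So g(8) = 0.
For heap C, compute g(0), g(1), … with moves {4, 7}:
k:     0  1  2  3  4  5  6  7  8  9
g(k):  0  0  0  0  1  1  1  1  2  2
So g(9) = 2.
The value of a disjunctive sum is the nim-sum of the parts.
Combined value = 2 XOR 0 XOR 2 = 0.

0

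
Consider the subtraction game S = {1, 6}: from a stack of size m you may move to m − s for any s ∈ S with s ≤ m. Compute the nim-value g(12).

1

Build the Grundy sequence with g(k) = mex{g(k−s) : s ∈ {1, 6}, s ≤ k}:
k:     0  1  2  3  4  5  6  7  8  9 10 11 12
g(k):  0  1  0  1  0  1  2  0  1  0  1  0  1
So g(12) = 1.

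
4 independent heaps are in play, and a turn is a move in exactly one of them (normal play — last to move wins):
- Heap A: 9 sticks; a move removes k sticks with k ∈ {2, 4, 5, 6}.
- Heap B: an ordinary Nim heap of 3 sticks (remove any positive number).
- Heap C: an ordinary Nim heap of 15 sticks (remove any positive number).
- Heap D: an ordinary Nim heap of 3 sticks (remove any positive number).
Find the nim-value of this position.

15

Grundy values for heap A (subtraction set {2, 4, 5, 6}):
g(0) = mex{} = 0
g(1) = mex{} = 0
g(2) = mex{0} = 1
g(3) = mex{0} = 1
g(4) = mex{0,1} = 2
g(5) = mex{0,1} = 2
g(6) = mex{0,1,2} = 3
g(7) = mex{0,1,2} = 3
g(8) = mex{1,2,3} = 0
g(9) = mex{1,2,3} = 0
So g(9) = 0.
Heap B is a plain Nim heap of size 3, so its Grundy value is 3.
Heap C is a plain Nim heap of size 15, so its Grundy value is 15.
Heap D is a plain Nim heap of size 3, so its Grundy value is 3.
The value of a disjunctive sum is the nim-sum of the parts.
Combined value = 0 XOR 3 XOR 15 XOR 3 = 15.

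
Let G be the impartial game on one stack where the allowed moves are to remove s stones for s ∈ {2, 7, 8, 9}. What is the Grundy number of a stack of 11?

Compute g(0), g(1), … for moves {2, 7, 8, 9}:
g(0) = mex{} = 0
g(1) = mex{} = 0
g(2) = mex{0} = 1
g(3) = mex{0} = 1
g(4) = mex{1} = 0
g(5) = mex{1} = 0
g(6) = mex{0} = 1
g(7) = mex{0} = 1
g(8) = mex{0,1} = 2
g(9) = mex{0,1} = 2
g(10) = mex{0,1,2} = 3
g(11) = mex{0,1,2} = 3
So g(11) = 3.

3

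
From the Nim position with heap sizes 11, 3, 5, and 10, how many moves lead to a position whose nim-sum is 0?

1

Bitwise XOR of the heap sizes:
  1011  (11)
  0011  (3)
  0101  (5)
  1010  (10)
  ----
  0111  (7)
The overall nim-sum is X = 7. A heap of size p has a winning move iff p XOR X < p (reduce it to p XOR X).
  11: 11 XOR 7 = 12 ≥ 11 — no move.
  3: 3 XOR 7 = 4 ≥ 3 — no move.
  5: 5 XOR 7 = 2 < 5 — winning move (to 2).
  10: 10 XOR 7 = 13 ≥ 10 — no move.
That gives 1 winning move.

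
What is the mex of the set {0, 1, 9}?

The values 0, 1 are all present; 2 is the first non-negative integer missing from the set.

2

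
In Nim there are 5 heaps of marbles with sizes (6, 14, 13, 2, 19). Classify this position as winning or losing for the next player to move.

Nim-sum: 6 XOR 14 XOR 13 XOR 2 XOR 19 = 20.
The nim-sum is 20 ≠ 0, so this is an N-position: the player to move can win.

Winning position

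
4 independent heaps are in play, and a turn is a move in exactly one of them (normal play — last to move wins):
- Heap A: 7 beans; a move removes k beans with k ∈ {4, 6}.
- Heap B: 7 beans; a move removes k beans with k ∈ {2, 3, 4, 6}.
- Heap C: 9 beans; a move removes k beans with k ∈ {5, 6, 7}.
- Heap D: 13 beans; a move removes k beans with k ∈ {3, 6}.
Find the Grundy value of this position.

2

For heap A, compute g(0), g(1), … with moves {4, 6}:
g(0) = mex{} = 0
g(1) = mex{} = 0
g(2) = mex{} = 0
g(3) = mex{} = 0
g(4) = mex{0} = 1
g(5) = mex{0} = 1
g(6) = mex{0} = 1
g(7) = mex{0} = 1
So g(7) = 1.
Build the Grundy sequence for heap B with g(k) = mex{g(k−s) : s ∈ {2, 3, 4, 6}, s ≤ k}:
k:     0  1  2  3  4  5  6  7
g(k):  0  0  1  1  2  2  3  3
So g(7) = 3.
For heap C, compute g(0), g(1), … with moves {5, 6, 7}:
k:     0  1  2  3  4  5  6  7  8  9
g(k):  0  0  0  0  0  1  1  1  1  1
So g(9) = 1.
Build the Grundy sequence for heap D with g(k) = mex{g(k−s) : s ∈ {3, 6}, s ≤ k}:
k:     0  1  2  3  4  5  6  7  8  9 10 11 12 13
g(k):  0  0  0  1  1  1  2  2  2  0  0  0  1  1
So g(13) = 1.
The value of a disjunctive sum is the nim-sum of the parts.
Combined value = 1 XOR 3 XOR 1 XOR 1 = 2.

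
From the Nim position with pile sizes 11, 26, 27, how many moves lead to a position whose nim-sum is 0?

3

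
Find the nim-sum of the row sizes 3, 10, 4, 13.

0

Bitwise XOR of the heap sizes:
  0011  (3)
  1010  (10)
  0100  (4)
  1101  (13)
  ----
  0000  (0)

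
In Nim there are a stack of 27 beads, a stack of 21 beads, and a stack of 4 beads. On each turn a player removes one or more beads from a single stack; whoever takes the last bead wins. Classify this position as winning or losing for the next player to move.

Nim-sum: 27 ⊕ 21 ⊕ 4 = 10.
The nim-sum is 10 ≠ 0, so this is an N-position: the player to move can win.

Winning position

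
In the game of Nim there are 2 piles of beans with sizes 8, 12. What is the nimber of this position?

4

Compute the nim-sum pairwise:
8 ^ 12 = 4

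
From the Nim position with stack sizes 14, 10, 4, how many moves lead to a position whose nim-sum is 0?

Nim-sum: 14 ^ 10 ^ 4 = 0.
The nim-sum is already 0, so every move leaves a nonzero nim-sum — there are no winning moves.

0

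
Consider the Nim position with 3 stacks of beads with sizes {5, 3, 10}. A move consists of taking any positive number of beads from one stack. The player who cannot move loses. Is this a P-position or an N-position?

N-position

Write each in binary and XOR column by column:
  0101  (5)
  0011  (3)
  1010  (10)
  ----
  1100  (12)
The nim-sum is 12 ≠ 0, so this is an N-position: the player to move can win.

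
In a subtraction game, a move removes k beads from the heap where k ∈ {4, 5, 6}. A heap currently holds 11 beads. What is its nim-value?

0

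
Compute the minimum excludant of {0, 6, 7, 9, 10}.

1

0 is in the set but 1 is not, so the mex is 1.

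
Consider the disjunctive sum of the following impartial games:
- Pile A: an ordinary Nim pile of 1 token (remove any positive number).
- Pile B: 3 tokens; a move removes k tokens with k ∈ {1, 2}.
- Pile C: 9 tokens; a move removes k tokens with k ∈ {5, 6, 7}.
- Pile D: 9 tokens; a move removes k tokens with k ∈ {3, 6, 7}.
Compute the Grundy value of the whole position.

Pile A is a plain Nim pile of size 1, so its Grundy value is 1.
Grundy values for pile B (subtraction set {1, 2}):
g(0) = mex{} = 0
g(1) = mex{0} = 1
g(2) = mex{0,1} = 2
g(3) = mex{1,2} = 0
So g(3) = 0.
For pile C, compute g(0), g(1), … with moves {5, 6, 7}:
g(0) = mex{} = 0
g(1) = mex{} = 0
g(2) = mex{} = 0
g(3) = mex{} = 0
g(4) = mex{} = 0
g(5) = mex{0} = 1
g(6) = mex{0} = 1
g(7) = mex{0} = 1
g(8) = mex{0} = 1
g(9) = mex{0} = 1
So g(9) = 1.
Grundy values for pile D (subtraction set {3, 6, 7}):
g(0) = mex{} = 0
g(1) = mex{} = 0
g(2) = mex{} = 0
g(3) = mex{0} = 1
g(4) = mex{0} = 1
g(5) = mex{0} = 1
g(6) = mex{0,1} = 2
g(7) = mex{0,1} = 2
g(8) = mex{0,1} = 2
g(9) = mex{0,1,2} = 3
So g(9) = 3.
By the Sprague-Grundy theorem, the Grundy value of a sum of independent games is the XOR of the component values.
Combined value = 1 ⊕ 0 ⊕ 1 ⊕ 3 = 3.

3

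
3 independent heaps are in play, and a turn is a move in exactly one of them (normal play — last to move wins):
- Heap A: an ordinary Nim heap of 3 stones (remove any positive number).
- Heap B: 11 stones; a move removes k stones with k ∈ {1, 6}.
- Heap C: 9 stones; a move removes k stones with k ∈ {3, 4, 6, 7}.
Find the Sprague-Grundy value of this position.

Heap A is a plain Nim heap of size 3, so its Grundy value is 3.
Build the Grundy sequence for heap B with g(k) = mex{g(k−s) : s ∈ {1, 6}, s ≤ k}:
k:     0  1  2  3  4  5  6  7  8  9 10 11
g(k):  0  1  0  1  0  1  2  0  1  0  1  0
So g(11) = 0.
Build the Grundy sequence for heap C with g(k) = mex{g(k−s) : s ∈ {3, 4, 6, 7}, s ≤ k}:
k:     0  1  2  3  4  5  6  7  8  9
g(k):  0  0  0  1  1  1  2  2  2  3
So g(9) = 3.
The value of a disjunctive sum is the nim-sum of the parts.
Combined value = 3 ⊕ 0 ⊕ 3 = 0.

0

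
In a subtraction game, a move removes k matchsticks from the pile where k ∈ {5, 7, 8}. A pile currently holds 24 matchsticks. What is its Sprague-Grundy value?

Compute g(0), g(1), … for moves {5, 7, 8}:
k:     0  1  2  3  4  5  6  7  8  9 10 11 12 13 14 15 16 17 18 19 20 21 22 23 24
g(k):  0  0  0  0  0  1  1  1  1  1  2  2  2  0  0  0  0  0  1  1  1  1  1  2  2
So g(24) = 2.

2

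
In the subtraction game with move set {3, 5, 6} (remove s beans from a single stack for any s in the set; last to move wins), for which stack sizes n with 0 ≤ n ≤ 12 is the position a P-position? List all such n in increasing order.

0, 1, 2, 9, 10, 11

Grundy values for subtraction set {3, 5, 6}:
k:     0  1  2  3  4  5  6  7  8  9 10 11 12
g(k):  0  0  0  1  1  1  2  2  2  0  0  0  1
The P-positions (g = 0) in 0..12 are 0, 1, 2, 9, 10, 11.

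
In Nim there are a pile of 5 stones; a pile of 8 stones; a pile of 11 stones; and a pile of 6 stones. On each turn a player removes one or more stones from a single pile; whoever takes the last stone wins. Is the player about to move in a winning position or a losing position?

Nim-sum: 5 XOR 8 XOR 11 XOR 6 = 0.
The nim-sum is 0, so this is a P-position: the player to move is in a losing position under optimal play.

Losing position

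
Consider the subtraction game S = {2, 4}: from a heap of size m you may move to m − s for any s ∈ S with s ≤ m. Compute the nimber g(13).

0

Grundy values for subtraction set {2, 4}:
k:     0  1  2  3  4  5  6  7  8  9 10 11 12 13
g(k):  0  0  1  1  2  2  0  0  1  1  2  2  0  0
So g(13) = 0.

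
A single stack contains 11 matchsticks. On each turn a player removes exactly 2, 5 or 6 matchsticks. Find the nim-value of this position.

0

Grundy values for subtraction set {2, 5, 6}:
g(0) = mex{} = 0
g(1) = mex{} = 0
g(2) = mex{0} = 1
g(3) = mex{0} = 1
g(4) = mex{1} = 0
g(5) = mex{0,1} = 2
g(6) = mex{0} = 1
g(7) = mex{0,1,2} = 3
g(8) = mex{1} = 0
g(9) = mex{0,1,3} = 2
g(10) = mex{0,2} = 1
g(11) = mex{1,2} = 0
So g(11) = 0.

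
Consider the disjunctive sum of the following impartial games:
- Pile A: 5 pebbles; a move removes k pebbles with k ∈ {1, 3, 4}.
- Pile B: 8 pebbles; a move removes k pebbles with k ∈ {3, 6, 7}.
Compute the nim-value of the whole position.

1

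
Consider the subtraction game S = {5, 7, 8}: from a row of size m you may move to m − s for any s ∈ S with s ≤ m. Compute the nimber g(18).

Build the Grundy sequence with g(k) = mex{g(k−s) : s ∈ {5, 7, 8}, s ≤ k}:
k:     0  1  2  3  4  5  6  7  8  9 10 11 12 13 14 15 16 17 18
g(k):  0  0  0  0  0  1  1  1  1  1  2  2  2  0  0  0  0  0  1
So g(18) = 1.

1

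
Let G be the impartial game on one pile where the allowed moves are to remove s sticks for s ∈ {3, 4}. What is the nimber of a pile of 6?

Build the Grundy sequence with g(k) = mex{g(k−s) : s ∈ {3, 4}, s ≤ k}:
k:     0  1  2  3  4  5  6
g(k):  0  0  0  1  1  1  2
So g(6) = 2.

2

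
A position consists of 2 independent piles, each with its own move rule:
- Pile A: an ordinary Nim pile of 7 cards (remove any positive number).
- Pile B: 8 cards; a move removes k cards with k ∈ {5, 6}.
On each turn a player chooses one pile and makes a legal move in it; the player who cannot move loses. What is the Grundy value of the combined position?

6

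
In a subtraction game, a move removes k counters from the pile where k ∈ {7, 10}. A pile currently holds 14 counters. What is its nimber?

Grundy values for subtraction set {7, 10}:
g(0) = mex{} = 0
g(1) = mex{} = 0
g(2) = mex{} = 0
g(3) = mex{} = 0
g(4) = mex{} = 0
g(5) = mex{} = 0
g(6) = mex{} = 0
g(7) = mex{0} = 1
g(8) = mex{0} = 1
g(9) = mex{0} = 1
g(10) = mex{0} = 1
g(11) = mex{0} = 1
g(12) = mex{0} = 1
g(13) = mex{0} = 1
g(14) = mex{0,1} = 2
So g(14) = 2.

2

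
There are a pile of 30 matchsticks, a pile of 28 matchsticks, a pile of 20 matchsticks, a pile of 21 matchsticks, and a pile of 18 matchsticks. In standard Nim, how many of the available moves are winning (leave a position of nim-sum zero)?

5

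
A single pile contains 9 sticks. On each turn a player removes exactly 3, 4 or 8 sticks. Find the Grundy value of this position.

Build the Grundy sequence with g(k) = mex{g(k−s) : s ∈ {3, 4, 8}, s ≤ k}:
k:     0  1  2  3  4  5  6  7  8  9
g(k):  0  0  0  1  1  1  2  0  2  3
So g(9) = 3.

3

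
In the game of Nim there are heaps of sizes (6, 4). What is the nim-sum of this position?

2

Compute the nim-sum pairwise:
6 ⊕ 4 = 2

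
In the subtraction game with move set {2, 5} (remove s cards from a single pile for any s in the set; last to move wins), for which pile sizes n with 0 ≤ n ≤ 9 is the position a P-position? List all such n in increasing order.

Compute g(0), g(1), … for moves {2, 5}:
k:     0  1  2  3  4  5  6  7  8  9
g(k):  0  0  1  1  0  2  1  0  0  1
The P-positions (g = 0) in 0..9 are 0, 1, 4, 7, 8.

0, 1, 4, 7, 8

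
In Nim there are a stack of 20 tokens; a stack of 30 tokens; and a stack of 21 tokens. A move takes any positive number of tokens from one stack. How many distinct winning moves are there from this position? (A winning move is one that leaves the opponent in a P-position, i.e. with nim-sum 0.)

3

Compute the nim-sum pairwise:
20 ⊕ 30 = 10
10 ⊕ 21 = 31
The overall nim-sum is X = 31. A stack of size p has a winning move iff p XOR X < p (reduce it to p XOR X).
  20: 20 XOR 31 = 11 < 20 — winning move (to 11).
  30: 30 XOR 31 = 1 < 30 — winning move (to 1).
  21: 21 XOR 31 = 10 < 21 — winning move (to 10).
That gives 3 winning moves.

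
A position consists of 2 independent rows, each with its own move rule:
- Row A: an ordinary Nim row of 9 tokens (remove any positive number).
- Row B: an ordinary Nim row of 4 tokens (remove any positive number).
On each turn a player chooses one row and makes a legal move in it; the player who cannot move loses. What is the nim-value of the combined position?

Row A is a plain Nim row of size 9, so its Grundy value is 9.
Row B is a plain Nim row of size 4, so its Grundy value is 4.
By the Sprague-Grundy theorem, the Grundy value of a sum of independent games is the XOR of the component values.
Combined value = 9 ⊕ 4 = 13.

13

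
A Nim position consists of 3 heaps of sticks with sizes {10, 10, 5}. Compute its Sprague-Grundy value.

Nim-sum: 10 ^ 10 ^ 5 = 5.

5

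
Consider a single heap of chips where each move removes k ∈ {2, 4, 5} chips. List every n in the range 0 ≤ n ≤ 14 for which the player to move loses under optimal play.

0, 1, 7, 8, 14

Build the Grundy sequence with g(k) = mex{g(k−s) : s ∈ {2, 4, 5}, s ≤ k}:
g(0) = mex{} = 0
g(1) = mex{} = 0
g(2) = mex{0} = 1
g(3) = mex{0} = 1
g(4) = mex{0,1} = 2
g(5) = mex{0,1} = 2
g(6) = mex{0,1,2} = 3
g(7) = mex{1,2} = 0
g(8) = mex{1,2,3} = 0
g(9) = mex{0,2} = 1
g(10) = mex{0,2,3} = 1
g(11) = mex{0,1,3} = 2
g(12) = mex{0,1} = 2
g(13) = mex{0,1,2} = 3
g(14) = mex{1,2} = 0
The P-positions (g = 0) in 0..14 are 0, 1, 7, 8, 14.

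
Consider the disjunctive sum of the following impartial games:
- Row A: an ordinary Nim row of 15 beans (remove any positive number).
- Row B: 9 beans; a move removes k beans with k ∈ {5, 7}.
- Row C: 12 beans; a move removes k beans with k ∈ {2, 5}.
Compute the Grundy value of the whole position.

Row A is a plain Nim row of size 15, so its Grundy value is 15.
Grundy values for row B (subtraction set {5, 7}):
k:     0  1  2  3  4  5  6  7  8  9
g(k):  0  0  0  0  0  1  1  1  1  1
So g(9) = 1.
For row C, compute g(0), g(1), … with moves {2, 5}:
k:     0  1  2  3  4  5  6  7  8  9 10 11 12
g(k):  0  0  1  1  0  2  1  0  0  1  1  0  2
So g(12) = 2.
By the Sprague-Grundy theorem, the Grundy value of a sum of independent games is the XOR of the component values.
Combined value = 15 XOR 1 XOR 2 = 12.

12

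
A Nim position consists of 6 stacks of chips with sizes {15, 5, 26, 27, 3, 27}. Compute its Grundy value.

Compute the nim-sum pairwise:
15 ^ 5 = 10
10 ^ 26 = 16
16 ^ 27 = 11
11 ^ 3 = 8
8 ^ 27 = 19

19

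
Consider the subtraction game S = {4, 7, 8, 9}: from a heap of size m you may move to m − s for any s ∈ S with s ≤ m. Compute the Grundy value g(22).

2

Build the Grundy sequence with g(k) = mex{g(k−s) : s ∈ {4, 7, 8, 9}, s ≤ k}:
k:     0  1  2  3  4  5  6  7  8  9 10 11 12 13 14 15 16 17 18 19 20 21 22
g(k):  0  0  0  0  1  1  1  1  2  2  2  2  3  0  0  0  0  1  1  1  1  2  2
So g(22) = 2.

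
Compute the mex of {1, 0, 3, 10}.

2

The values 0, 1 are all present; 2 is the first non-negative integer missing from the set.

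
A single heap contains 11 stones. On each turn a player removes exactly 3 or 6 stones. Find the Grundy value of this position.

Grundy values for subtraction set {3, 6}:
g(0) = mex{} = 0
g(1) = mex{} = 0
g(2) = mex{} = 0
g(3) = mex{0} = 1
g(4) = mex{0} = 1
g(5) = mex{0} = 1
g(6) = mex{0,1} = 2
g(7) = mex{0,1} = 2
g(8) = mex{0,1} = 2
g(9) = mex{1,2} = 0
g(10) = mex{1,2} = 0
g(11) = mex{1,2} = 0
So g(11) = 0.

0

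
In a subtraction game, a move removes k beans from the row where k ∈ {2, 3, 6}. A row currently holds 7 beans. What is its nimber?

Grundy values for subtraction set {2, 3, 6}:
k:     0  1  2  3  4  5  6  7
g(k):  0  0  1  1  2  0  3  1
So g(7) = 1.

1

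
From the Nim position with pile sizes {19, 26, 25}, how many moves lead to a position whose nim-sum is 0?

Compute the nim-sum pairwise:
19 ⊕ 26 = 9
9 ⊕ 25 = 16
The overall nim-sum is X = 16. A pile of size p has a winning move iff p XOR X < p (reduce it to p XOR X).
  19: 19 XOR 16 = 3 < 19 — winning move (to 3).
  26: 26 XOR 16 = 10 < 26 — winning move (to 10).
  25: 25 XOR 16 = 9 < 25 — winning move (to 9).
That gives 3 winning moves.

3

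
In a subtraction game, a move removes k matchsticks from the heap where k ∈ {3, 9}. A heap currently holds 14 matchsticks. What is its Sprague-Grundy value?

Grundy values for subtraction set {3, 9}:
k:     0  1  2  3  4  5  6  7  8  9 10 11 12 13 14
g(k):  0  0  0  1  1  1  0  0  0  1  1  1  0  0  0
So g(14) = 0.

0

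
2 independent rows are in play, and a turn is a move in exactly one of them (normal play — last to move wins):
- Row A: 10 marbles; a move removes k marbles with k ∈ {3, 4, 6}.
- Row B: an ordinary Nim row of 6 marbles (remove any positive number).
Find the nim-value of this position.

For row A, compute g(0), g(1), … with moves {3, 4, 6}:
k:     0  1  2  3  4  5  6  7  8  9 10
g(k):  0  0  0  1  1  1  2  2  2  0  0
So g(10) = 0.
Row B is a plain Nim row of size 6, so its Grundy value is 6.
By the Sprague-Grundy theorem, the Grundy value of a sum of independent games is the XOR of the component values.
Combined value = 0 XOR 6 = 6.

6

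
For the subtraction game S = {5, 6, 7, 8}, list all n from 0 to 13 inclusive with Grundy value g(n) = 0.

Grundy values for subtraction set {5, 6, 7, 8}:
g(0) = mex{} = 0
g(1) = mex{} = 0
g(2) = mex{} = 0
g(3) = mex{} = 0
g(4) = mex{} = 0
g(5) = mex{0} = 1
g(6) = mex{0} = 1
g(7) = mex{0} = 1
g(8) = mex{0} = 1
g(9) = mex{0} = 1
g(10) = mex{0,1} = 2
g(11) = mex{0,1} = 2
g(12) = mex{0,1} = 2
g(13) = mex{1} = 0
The P-positions (g = 0) in 0..13 are 0, 1, 2, 3, 4, 13.

0, 1, 2, 3, 4, 13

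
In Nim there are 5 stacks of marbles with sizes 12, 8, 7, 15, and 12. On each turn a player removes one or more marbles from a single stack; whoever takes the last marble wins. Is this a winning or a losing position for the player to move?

Losing position

Bitwise XOR of the heap sizes:
  1100  (12)
  1000  (8)
  0111  (7)
  1111  (15)
  1100  (12)
  ----
  0000  (0)
The nim-sum is 0, so this is a P-position: the player to move is in a losing position under optimal play.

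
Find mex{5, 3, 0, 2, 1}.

4

The values 0, 1, 2, 3 are all present; 4 is the first non-negative integer missing from the set.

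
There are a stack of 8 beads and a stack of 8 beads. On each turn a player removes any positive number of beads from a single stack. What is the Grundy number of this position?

In binary:
  1000  (8)
  1000  (8)
  ----
  0000  (0)

0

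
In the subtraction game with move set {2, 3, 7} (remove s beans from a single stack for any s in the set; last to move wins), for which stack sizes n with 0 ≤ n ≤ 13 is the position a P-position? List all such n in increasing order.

Build the Grundy sequence with g(k) = mex{g(k−s) : s ∈ {2, 3, 7}, s ≤ k}:
g(0) = mex{} = 0
g(1) = mex{} = 0
g(2) = mex{0} = 1
g(3) = mex{0} = 1
g(4) = mex{0,1} = 2
g(5) = mex{1} = 0
g(6) = mex{1,2} = 0
g(7) = mex{0,2} = 1
g(8) = mex{0} = 1
g(9) = mex{0,1} = 2
g(10) = mex{1} = 0
g(11) = mex{1,2} = 0
g(12) = mex{0,2} = 1
g(13) = mex{0} = 1
The P-positions (g = 0) in 0..13 are 0, 1, 5, 6, 10, 11.

0, 1, 5, 6, 10, 11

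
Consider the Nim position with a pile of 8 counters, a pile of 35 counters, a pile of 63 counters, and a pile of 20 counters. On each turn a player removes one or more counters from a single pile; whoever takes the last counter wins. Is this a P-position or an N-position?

P-position

Compute the nim-sum pairwise:
8 ⊕ 35 = 43
43 ⊕ 63 = 20
20 ⊕ 20 = 0
The nim-sum is 0, so this is a P-position: the player to move is in a losing position under optimal play.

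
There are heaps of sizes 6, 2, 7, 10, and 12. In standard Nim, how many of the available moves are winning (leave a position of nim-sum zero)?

3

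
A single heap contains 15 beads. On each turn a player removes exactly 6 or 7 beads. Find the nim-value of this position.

Build the Grundy sequence with g(k) = mex{g(k−s) : s ∈ {6, 7}, s ≤ k}:
k:     0  1  2  3  4  5  6  7  8  9 10 11 12 13 14 15
g(k):  0  0  0  0  0  0  1  1  1  1  1  1  2  0  0  0
So g(15) = 0.

0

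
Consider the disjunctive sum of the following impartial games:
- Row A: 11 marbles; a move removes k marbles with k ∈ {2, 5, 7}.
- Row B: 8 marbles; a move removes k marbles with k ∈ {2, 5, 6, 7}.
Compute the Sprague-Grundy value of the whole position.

1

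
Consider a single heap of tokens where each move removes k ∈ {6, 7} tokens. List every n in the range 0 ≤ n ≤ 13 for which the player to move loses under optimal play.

0, 1, 2, 3, 4, 5, 13

Build the Grundy sequence with g(k) = mex{g(k−s) : s ∈ {6, 7}, s ≤ k}:
g(0) = mex{} = 0
g(1) = mex{} = 0
g(2) = mex{} = 0
g(3) = mex{} = 0
g(4) = mex{} = 0
g(5) = mex{} = 0
g(6) = mex{0} = 1
g(7) = mex{0} = 1
g(8) = mex{0} = 1
g(9) = mex{0} = 1
g(10) = mex{0} = 1
g(11) = mex{0} = 1
g(12) = mex{0,1} = 2
g(13) = mex{1} = 0
The P-positions (g = 0) in 0..13 are 0, 1, 2, 3, 4, 5, 13.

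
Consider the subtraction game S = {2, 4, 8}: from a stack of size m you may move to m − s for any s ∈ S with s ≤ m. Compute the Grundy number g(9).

Build the Grundy sequence with g(k) = mex{g(k−s) : s ∈ {2, 4, 8}, s ≤ k}:
g(0) = mex{} = 0
g(1) = mex{} = 0
g(2) = mex{0} = 1
g(3) = mex{0} = 1
g(4) = mex{0,1} = 2
g(5) = mex{0,1} = 2
g(6) = mex{1,2} = 0
g(7) = mex{1,2} = 0
g(8) = mex{0,2} = 1
g(9) = mex{0,2} = 1
So g(9) = 1.

1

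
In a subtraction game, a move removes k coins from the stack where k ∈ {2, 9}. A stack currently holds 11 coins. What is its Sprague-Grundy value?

Compute g(0), g(1), … for moves {2, 9}:
k:     0  1  2  3  4  5  6  7  8  9 10 11
g(k):  0  0  1  1  0  0  1  1  0  2  1  0
So g(11) = 0.

0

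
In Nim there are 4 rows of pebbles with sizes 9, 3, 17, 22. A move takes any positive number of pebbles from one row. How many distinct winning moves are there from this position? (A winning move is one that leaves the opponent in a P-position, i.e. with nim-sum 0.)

1

Bitwise XOR of the heap sizes:
  01001  (9)
  00011  (3)
  10001  (17)
  10110  (22)
  -----
  01101  (13)
The overall nim-sum is X = 13. A row of size p has a winning move iff p XOR X < p (reduce it to p XOR X).
  9: 9 XOR 13 = 4 < 9 — winning move (to 4).
  3: 3 XOR 13 = 14 ≥ 3 — no move.
  17: 17 XOR 13 = 28 ≥ 17 — no move.
  22: 22 XOR 13 = 27 ≥ 22 — no move.
That gives 1 winning move.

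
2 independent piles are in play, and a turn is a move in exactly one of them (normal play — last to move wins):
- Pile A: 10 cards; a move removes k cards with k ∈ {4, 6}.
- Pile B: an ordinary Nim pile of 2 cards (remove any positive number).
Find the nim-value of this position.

Build the Grundy sequence for pile A with g(k) = mex{g(k−s) : s ∈ {4, 6}, s ≤ k}:
k:     0  1  2  3  4  5  6  7  8  9 10
g(k):  0  0  0  0  1  1  1  1  2  2  0
So g(10) = 0.
Pile B is a plain Nim pile of size 2, so its Grundy value is 2.
By the Sprague-Grundy theorem, the Grundy value of a sum of independent games is the XOR of the component values.
Combined value = 0 ⊕ 2 = 2.

2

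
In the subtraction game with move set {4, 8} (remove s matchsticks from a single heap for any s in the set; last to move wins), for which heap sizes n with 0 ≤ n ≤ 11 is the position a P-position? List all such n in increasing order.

Compute g(0), g(1), … for moves {4, 8}:
g(0) = mex{} = 0
g(1) = mex{} = 0
g(2) = mex{} = 0
g(3) = mex{} = 0
g(4) = mex{0} = 1
g(5) = mex{0} = 1
g(6) = mex{0} = 1
g(7) = mex{0} = 1
g(8) = mex{0,1} = 2
g(9) = mex{0,1} = 2
g(10) = mex{0,1} = 2
g(11) = mex{0,1} = 2
The P-positions (g = 0) in 0..11 are 0, 1, 2, 3.

0, 1, 2, 3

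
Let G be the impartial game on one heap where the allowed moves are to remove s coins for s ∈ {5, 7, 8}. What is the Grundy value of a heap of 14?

0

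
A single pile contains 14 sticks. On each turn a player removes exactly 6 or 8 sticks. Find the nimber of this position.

Compute g(0), g(1), … for moves {6, 8}:
k:     0  1  2  3  4  5  6  7  8  9 10 11 12 13 14
g(k):  0  0  0  0  0  0  1  1  1  1  1  1  2  2  0
So g(14) = 0.

0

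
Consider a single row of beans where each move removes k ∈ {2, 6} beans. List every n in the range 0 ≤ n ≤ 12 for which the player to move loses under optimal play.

Build the Grundy sequence with g(k) = mex{g(k−s) : s ∈ {2, 6}, s ≤ k}:
k:     0  1  2  3  4  5  6  7  8  9 10 11 12
g(k):  0  0  1  1  0  0  1  1  0  0  1  1  0
The P-positions (g = 0) in 0..12 are 0, 1, 4, 5, 8, 9, 12.

0, 1, 4, 5, 8, 9, 12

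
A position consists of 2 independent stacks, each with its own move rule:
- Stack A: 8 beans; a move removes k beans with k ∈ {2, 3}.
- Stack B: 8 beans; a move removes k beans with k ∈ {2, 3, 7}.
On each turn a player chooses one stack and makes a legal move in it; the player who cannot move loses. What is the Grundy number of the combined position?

0

Grundy values for stack A (subtraction set {2, 3}):
g(0) = mex{} = 0
g(1) = mex{} = 0
g(2) = mex{0} = 1
g(3) = mex{0} = 1
g(4) = mex{0,1} = 2
g(5) = mex{1} = 0
g(6) = mex{1,2} = 0
g(7) = mex{0,2} = 1
g(8) = mex{0} = 1
So g(8) = 1.
For stack B, compute g(0), g(1), … with moves {2, 3, 7}:
g(0) = mex{} = 0
g(1) = mex{} = 0
g(2) = mex{0} = 1
g(3) = mex{0} = 1
g(4) = mex{0,1} = 2
g(5) = mex{1} = 0
g(6) = mex{1,2} = 0
g(7) = mex{0,2} = 1
g(8) = mex{0} = 1
So g(8) = 1.
The value of a disjunctive sum is the nim-sum of the parts.
Combined value = 1 XOR 1 = 0.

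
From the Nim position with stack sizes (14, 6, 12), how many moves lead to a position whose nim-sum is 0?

Nim-sum: 14 XOR 6 XOR 12 = 4.
The overall nim-sum is X = 4. A stack of size p has a winning move iff p XOR X < p (reduce it to p XOR X).
  14: 14 XOR 4 = 10 < 14 — winning move (to 10).
  6: 6 XOR 4 = 2 < 6 — winning move (to 2).
  12: 12 XOR 4 = 8 < 12 — winning move (to 8).
That gives 3 winning moves.

3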